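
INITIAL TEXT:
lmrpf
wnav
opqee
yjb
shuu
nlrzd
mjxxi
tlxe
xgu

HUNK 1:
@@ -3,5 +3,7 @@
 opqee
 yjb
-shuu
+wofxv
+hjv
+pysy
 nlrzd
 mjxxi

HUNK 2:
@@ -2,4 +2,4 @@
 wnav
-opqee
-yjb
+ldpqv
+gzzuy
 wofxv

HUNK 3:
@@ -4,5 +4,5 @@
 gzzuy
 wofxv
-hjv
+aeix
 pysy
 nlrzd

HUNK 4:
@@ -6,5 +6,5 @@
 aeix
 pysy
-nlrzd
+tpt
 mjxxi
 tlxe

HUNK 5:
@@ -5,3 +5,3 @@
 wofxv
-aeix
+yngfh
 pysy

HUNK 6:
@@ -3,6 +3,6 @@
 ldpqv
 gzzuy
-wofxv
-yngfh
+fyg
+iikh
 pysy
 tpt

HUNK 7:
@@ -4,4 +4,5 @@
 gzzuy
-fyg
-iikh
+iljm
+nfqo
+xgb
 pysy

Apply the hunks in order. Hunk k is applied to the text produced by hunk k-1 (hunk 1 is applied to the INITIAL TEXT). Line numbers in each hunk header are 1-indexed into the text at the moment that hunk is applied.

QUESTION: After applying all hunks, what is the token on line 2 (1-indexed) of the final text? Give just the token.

Hunk 1: at line 3 remove [shuu] add [wofxv,hjv,pysy] -> 11 lines: lmrpf wnav opqee yjb wofxv hjv pysy nlrzd mjxxi tlxe xgu
Hunk 2: at line 2 remove [opqee,yjb] add [ldpqv,gzzuy] -> 11 lines: lmrpf wnav ldpqv gzzuy wofxv hjv pysy nlrzd mjxxi tlxe xgu
Hunk 3: at line 4 remove [hjv] add [aeix] -> 11 lines: lmrpf wnav ldpqv gzzuy wofxv aeix pysy nlrzd mjxxi tlxe xgu
Hunk 4: at line 6 remove [nlrzd] add [tpt] -> 11 lines: lmrpf wnav ldpqv gzzuy wofxv aeix pysy tpt mjxxi tlxe xgu
Hunk 5: at line 5 remove [aeix] add [yngfh] -> 11 lines: lmrpf wnav ldpqv gzzuy wofxv yngfh pysy tpt mjxxi tlxe xgu
Hunk 6: at line 3 remove [wofxv,yngfh] add [fyg,iikh] -> 11 lines: lmrpf wnav ldpqv gzzuy fyg iikh pysy tpt mjxxi tlxe xgu
Hunk 7: at line 4 remove [fyg,iikh] add [iljm,nfqo,xgb] -> 12 lines: lmrpf wnav ldpqv gzzuy iljm nfqo xgb pysy tpt mjxxi tlxe xgu
Final line 2: wnav

Answer: wnav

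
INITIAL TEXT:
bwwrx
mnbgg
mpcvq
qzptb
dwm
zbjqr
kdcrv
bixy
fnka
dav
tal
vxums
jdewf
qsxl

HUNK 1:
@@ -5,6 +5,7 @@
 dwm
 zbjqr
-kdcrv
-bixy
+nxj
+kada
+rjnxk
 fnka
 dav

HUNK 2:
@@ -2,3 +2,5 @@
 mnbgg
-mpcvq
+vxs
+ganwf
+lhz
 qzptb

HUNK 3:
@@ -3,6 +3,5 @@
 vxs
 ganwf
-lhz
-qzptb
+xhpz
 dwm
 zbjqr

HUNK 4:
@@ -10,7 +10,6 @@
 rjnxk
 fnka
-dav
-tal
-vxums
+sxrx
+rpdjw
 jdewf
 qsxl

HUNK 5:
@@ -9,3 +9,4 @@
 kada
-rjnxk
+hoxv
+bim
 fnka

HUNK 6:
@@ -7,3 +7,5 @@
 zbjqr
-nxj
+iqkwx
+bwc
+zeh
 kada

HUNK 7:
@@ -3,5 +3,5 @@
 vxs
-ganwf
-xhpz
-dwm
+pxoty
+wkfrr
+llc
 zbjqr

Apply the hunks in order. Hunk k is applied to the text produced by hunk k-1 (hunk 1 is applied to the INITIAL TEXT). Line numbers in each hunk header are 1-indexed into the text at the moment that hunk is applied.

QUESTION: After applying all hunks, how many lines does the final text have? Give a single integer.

Hunk 1: at line 5 remove [kdcrv,bixy] add [nxj,kada,rjnxk] -> 15 lines: bwwrx mnbgg mpcvq qzptb dwm zbjqr nxj kada rjnxk fnka dav tal vxums jdewf qsxl
Hunk 2: at line 2 remove [mpcvq] add [vxs,ganwf,lhz] -> 17 lines: bwwrx mnbgg vxs ganwf lhz qzptb dwm zbjqr nxj kada rjnxk fnka dav tal vxums jdewf qsxl
Hunk 3: at line 3 remove [lhz,qzptb] add [xhpz] -> 16 lines: bwwrx mnbgg vxs ganwf xhpz dwm zbjqr nxj kada rjnxk fnka dav tal vxums jdewf qsxl
Hunk 4: at line 10 remove [dav,tal,vxums] add [sxrx,rpdjw] -> 15 lines: bwwrx mnbgg vxs ganwf xhpz dwm zbjqr nxj kada rjnxk fnka sxrx rpdjw jdewf qsxl
Hunk 5: at line 9 remove [rjnxk] add [hoxv,bim] -> 16 lines: bwwrx mnbgg vxs ganwf xhpz dwm zbjqr nxj kada hoxv bim fnka sxrx rpdjw jdewf qsxl
Hunk 6: at line 7 remove [nxj] add [iqkwx,bwc,zeh] -> 18 lines: bwwrx mnbgg vxs ganwf xhpz dwm zbjqr iqkwx bwc zeh kada hoxv bim fnka sxrx rpdjw jdewf qsxl
Hunk 7: at line 3 remove [ganwf,xhpz,dwm] add [pxoty,wkfrr,llc] -> 18 lines: bwwrx mnbgg vxs pxoty wkfrr llc zbjqr iqkwx bwc zeh kada hoxv bim fnka sxrx rpdjw jdewf qsxl
Final line count: 18

Answer: 18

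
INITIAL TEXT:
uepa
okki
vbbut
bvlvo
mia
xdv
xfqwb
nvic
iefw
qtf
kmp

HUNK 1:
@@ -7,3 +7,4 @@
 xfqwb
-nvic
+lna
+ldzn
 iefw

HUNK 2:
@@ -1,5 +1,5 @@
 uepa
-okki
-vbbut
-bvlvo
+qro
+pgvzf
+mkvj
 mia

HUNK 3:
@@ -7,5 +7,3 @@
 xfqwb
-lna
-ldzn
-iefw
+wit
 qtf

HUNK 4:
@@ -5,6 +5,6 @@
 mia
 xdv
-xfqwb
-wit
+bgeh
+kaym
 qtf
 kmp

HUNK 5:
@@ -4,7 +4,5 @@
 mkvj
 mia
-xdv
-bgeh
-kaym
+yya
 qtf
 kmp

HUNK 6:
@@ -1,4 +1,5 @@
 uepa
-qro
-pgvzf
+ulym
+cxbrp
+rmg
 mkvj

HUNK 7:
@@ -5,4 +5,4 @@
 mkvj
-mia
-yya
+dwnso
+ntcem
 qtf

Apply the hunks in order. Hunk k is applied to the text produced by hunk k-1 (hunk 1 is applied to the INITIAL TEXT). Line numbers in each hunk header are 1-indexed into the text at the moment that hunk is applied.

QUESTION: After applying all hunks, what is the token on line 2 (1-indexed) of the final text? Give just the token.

Answer: ulym

Derivation:
Hunk 1: at line 7 remove [nvic] add [lna,ldzn] -> 12 lines: uepa okki vbbut bvlvo mia xdv xfqwb lna ldzn iefw qtf kmp
Hunk 2: at line 1 remove [okki,vbbut,bvlvo] add [qro,pgvzf,mkvj] -> 12 lines: uepa qro pgvzf mkvj mia xdv xfqwb lna ldzn iefw qtf kmp
Hunk 3: at line 7 remove [lna,ldzn,iefw] add [wit] -> 10 lines: uepa qro pgvzf mkvj mia xdv xfqwb wit qtf kmp
Hunk 4: at line 5 remove [xfqwb,wit] add [bgeh,kaym] -> 10 lines: uepa qro pgvzf mkvj mia xdv bgeh kaym qtf kmp
Hunk 5: at line 4 remove [xdv,bgeh,kaym] add [yya] -> 8 lines: uepa qro pgvzf mkvj mia yya qtf kmp
Hunk 6: at line 1 remove [qro,pgvzf] add [ulym,cxbrp,rmg] -> 9 lines: uepa ulym cxbrp rmg mkvj mia yya qtf kmp
Hunk 7: at line 5 remove [mia,yya] add [dwnso,ntcem] -> 9 lines: uepa ulym cxbrp rmg mkvj dwnso ntcem qtf kmp
Final line 2: ulym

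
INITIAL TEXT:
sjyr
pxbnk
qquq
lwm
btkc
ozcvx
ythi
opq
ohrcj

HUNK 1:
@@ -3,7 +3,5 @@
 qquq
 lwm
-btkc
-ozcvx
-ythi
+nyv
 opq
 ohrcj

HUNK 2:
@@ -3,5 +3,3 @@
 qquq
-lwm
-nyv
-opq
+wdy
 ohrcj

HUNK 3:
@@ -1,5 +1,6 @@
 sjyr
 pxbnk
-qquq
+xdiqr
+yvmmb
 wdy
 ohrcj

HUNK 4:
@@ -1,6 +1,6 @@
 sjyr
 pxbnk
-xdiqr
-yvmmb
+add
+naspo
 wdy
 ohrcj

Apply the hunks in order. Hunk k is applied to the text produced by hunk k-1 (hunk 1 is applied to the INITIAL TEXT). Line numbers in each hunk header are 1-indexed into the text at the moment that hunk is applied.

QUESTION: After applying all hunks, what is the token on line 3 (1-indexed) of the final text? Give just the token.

Hunk 1: at line 3 remove [btkc,ozcvx,ythi] add [nyv] -> 7 lines: sjyr pxbnk qquq lwm nyv opq ohrcj
Hunk 2: at line 3 remove [lwm,nyv,opq] add [wdy] -> 5 lines: sjyr pxbnk qquq wdy ohrcj
Hunk 3: at line 1 remove [qquq] add [xdiqr,yvmmb] -> 6 lines: sjyr pxbnk xdiqr yvmmb wdy ohrcj
Hunk 4: at line 1 remove [xdiqr,yvmmb] add [add,naspo] -> 6 lines: sjyr pxbnk add naspo wdy ohrcj
Final line 3: add

Answer: add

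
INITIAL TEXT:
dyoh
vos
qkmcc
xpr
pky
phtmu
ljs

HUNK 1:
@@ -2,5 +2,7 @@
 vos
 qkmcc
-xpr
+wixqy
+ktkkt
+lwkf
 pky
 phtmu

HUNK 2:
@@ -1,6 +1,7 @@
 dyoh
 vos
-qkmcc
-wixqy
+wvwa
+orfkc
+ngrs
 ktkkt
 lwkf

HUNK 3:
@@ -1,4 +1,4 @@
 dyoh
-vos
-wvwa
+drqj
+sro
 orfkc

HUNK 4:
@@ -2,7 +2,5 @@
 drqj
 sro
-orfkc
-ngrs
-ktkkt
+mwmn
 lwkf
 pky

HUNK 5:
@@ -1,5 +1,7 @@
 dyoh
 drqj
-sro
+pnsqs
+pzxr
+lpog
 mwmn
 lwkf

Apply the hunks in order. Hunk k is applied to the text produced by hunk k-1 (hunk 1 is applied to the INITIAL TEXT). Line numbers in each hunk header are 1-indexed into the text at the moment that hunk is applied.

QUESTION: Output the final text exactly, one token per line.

Answer: dyoh
drqj
pnsqs
pzxr
lpog
mwmn
lwkf
pky
phtmu
ljs

Derivation:
Hunk 1: at line 2 remove [xpr] add [wixqy,ktkkt,lwkf] -> 9 lines: dyoh vos qkmcc wixqy ktkkt lwkf pky phtmu ljs
Hunk 2: at line 1 remove [qkmcc,wixqy] add [wvwa,orfkc,ngrs] -> 10 lines: dyoh vos wvwa orfkc ngrs ktkkt lwkf pky phtmu ljs
Hunk 3: at line 1 remove [vos,wvwa] add [drqj,sro] -> 10 lines: dyoh drqj sro orfkc ngrs ktkkt lwkf pky phtmu ljs
Hunk 4: at line 2 remove [orfkc,ngrs,ktkkt] add [mwmn] -> 8 lines: dyoh drqj sro mwmn lwkf pky phtmu ljs
Hunk 5: at line 1 remove [sro] add [pnsqs,pzxr,lpog] -> 10 lines: dyoh drqj pnsqs pzxr lpog mwmn lwkf pky phtmu ljs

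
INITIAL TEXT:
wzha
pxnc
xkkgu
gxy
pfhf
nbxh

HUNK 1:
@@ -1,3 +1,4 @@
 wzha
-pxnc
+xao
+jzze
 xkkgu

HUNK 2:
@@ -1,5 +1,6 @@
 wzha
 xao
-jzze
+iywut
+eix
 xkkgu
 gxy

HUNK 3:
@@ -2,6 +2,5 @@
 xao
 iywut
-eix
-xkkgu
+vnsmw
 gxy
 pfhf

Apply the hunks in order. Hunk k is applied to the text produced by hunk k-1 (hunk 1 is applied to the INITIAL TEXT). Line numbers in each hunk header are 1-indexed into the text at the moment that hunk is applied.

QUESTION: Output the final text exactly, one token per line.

Hunk 1: at line 1 remove [pxnc] add [xao,jzze] -> 7 lines: wzha xao jzze xkkgu gxy pfhf nbxh
Hunk 2: at line 1 remove [jzze] add [iywut,eix] -> 8 lines: wzha xao iywut eix xkkgu gxy pfhf nbxh
Hunk 3: at line 2 remove [eix,xkkgu] add [vnsmw] -> 7 lines: wzha xao iywut vnsmw gxy pfhf nbxh

Answer: wzha
xao
iywut
vnsmw
gxy
pfhf
nbxh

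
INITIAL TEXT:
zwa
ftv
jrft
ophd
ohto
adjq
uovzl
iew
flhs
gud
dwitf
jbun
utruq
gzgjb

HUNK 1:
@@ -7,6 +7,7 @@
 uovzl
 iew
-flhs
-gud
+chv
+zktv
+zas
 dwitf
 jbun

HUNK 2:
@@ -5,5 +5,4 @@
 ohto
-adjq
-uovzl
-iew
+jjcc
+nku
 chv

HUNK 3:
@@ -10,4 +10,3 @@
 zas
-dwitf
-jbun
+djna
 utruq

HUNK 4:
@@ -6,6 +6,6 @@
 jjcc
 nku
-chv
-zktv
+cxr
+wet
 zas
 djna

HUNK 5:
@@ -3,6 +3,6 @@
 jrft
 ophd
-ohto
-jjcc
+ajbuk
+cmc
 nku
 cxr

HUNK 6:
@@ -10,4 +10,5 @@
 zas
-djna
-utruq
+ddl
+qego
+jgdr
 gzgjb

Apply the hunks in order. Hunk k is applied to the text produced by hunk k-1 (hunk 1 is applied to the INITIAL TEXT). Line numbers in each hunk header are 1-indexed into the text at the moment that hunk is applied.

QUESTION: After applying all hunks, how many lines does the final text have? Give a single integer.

Answer: 14

Derivation:
Hunk 1: at line 7 remove [flhs,gud] add [chv,zktv,zas] -> 15 lines: zwa ftv jrft ophd ohto adjq uovzl iew chv zktv zas dwitf jbun utruq gzgjb
Hunk 2: at line 5 remove [adjq,uovzl,iew] add [jjcc,nku] -> 14 lines: zwa ftv jrft ophd ohto jjcc nku chv zktv zas dwitf jbun utruq gzgjb
Hunk 3: at line 10 remove [dwitf,jbun] add [djna] -> 13 lines: zwa ftv jrft ophd ohto jjcc nku chv zktv zas djna utruq gzgjb
Hunk 4: at line 6 remove [chv,zktv] add [cxr,wet] -> 13 lines: zwa ftv jrft ophd ohto jjcc nku cxr wet zas djna utruq gzgjb
Hunk 5: at line 3 remove [ohto,jjcc] add [ajbuk,cmc] -> 13 lines: zwa ftv jrft ophd ajbuk cmc nku cxr wet zas djna utruq gzgjb
Hunk 6: at line 10 remove [djna,utruq] add [ddl,qego,jgdr] -> 14 lines: zwa ftv jrft ophd ajbuk cmc nku cxr wet zas ddl qego jgdr gzgjb
Final line count: 14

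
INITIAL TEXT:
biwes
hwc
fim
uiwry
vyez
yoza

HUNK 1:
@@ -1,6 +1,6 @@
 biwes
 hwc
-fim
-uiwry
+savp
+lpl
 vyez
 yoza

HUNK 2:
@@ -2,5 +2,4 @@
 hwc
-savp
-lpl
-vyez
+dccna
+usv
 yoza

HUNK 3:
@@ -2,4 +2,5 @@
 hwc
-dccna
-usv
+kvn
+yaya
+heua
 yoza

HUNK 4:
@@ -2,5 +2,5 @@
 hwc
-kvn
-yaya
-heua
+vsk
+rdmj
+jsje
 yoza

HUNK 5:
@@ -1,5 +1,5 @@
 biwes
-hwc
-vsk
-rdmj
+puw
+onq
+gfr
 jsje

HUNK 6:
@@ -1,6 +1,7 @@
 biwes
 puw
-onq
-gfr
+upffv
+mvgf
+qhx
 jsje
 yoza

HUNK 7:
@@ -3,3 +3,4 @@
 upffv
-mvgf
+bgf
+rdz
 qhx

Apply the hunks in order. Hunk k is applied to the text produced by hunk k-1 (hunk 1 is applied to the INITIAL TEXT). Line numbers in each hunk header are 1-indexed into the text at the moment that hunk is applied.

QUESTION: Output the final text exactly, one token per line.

Answer: biwes
puw
upffv
bgf
rdz
qhx
jsje
yoza

Derivation:
Hunk 1: at line 1 remove [fim,uiwry] add [savp,lpl] -> 6 lines: biwes hwc savp lpl vyez yoza
Hunk 2: at line 2 remove [savp,lpl,vyez] add [dccna,usv] -> 5 lines: biwes hwc dccna usv yoza
Hunk 3: at line 2 remove [dccna,usv] add [kvn,yaya,heua] -> 6 lines: biwes hwc kvn yaya heua yoza
Hunk 4: at line 2 remove [kvn,yaya,heua] add [vsk,rdmj,jsje] -> 6 lines: biwes hwc vsk rdmj jsje yoza
Hunk 5: at line 1 remove [hwc,vsk,rdmj] add [puw,onq,gfr] -> 6 lines: biwes puw onq gfr jsje yoza
Hunk 6: at line 1 remove [onq,gfr] add [upffv,mvgf,qhx] -> 7 lines: biwes puw upffv mvgf qhx jsje yoza
Hunk 7: at line 3 remove [mvgf] add [bgf,rdz] -> 8 lines: biwes puw upffv bgf rdz qhx jsje yoza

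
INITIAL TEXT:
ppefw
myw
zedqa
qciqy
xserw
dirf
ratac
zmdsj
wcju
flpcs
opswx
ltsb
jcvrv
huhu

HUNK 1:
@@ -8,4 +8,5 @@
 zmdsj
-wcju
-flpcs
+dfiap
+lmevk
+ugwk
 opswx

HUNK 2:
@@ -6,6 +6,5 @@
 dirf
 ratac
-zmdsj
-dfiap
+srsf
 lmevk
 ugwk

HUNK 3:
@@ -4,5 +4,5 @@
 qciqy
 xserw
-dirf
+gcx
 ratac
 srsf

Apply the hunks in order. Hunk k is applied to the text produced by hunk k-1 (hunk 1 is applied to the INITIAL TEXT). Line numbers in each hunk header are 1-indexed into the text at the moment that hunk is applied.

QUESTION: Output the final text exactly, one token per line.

Hunk 1: at line 8 remove [wcju,flpcs] add [dfiap,lmevk,ugwk] -> 15 lines: ppefw myw zedqa qciqy xserw dirf ratac zmdsj dfiap lmevk ugwk opswx ltsb jcvrv huhu
Hunk 2: at line 6 remove [zmdsj,dfiap] add [srsf] -> 14 lines: ppefw myw zedqa qciqy xserw dirf ratac srsf lmevk ugwk opswx ltsb jcvrv huhu
Hunk 3: at line 4 remove [dirf] add [gcx] -> 14 lines: ppefw myw zedqa qciqy xserw gcx ratac srsf lmevk ugwk opswx ltsb jcvrv huhu

Answer: ppefw
myw
zedqa
qciqy
xserw
gcx
ratac
srsf
lmevk
ugwk
opswx
ltsb
jcvrv
huhu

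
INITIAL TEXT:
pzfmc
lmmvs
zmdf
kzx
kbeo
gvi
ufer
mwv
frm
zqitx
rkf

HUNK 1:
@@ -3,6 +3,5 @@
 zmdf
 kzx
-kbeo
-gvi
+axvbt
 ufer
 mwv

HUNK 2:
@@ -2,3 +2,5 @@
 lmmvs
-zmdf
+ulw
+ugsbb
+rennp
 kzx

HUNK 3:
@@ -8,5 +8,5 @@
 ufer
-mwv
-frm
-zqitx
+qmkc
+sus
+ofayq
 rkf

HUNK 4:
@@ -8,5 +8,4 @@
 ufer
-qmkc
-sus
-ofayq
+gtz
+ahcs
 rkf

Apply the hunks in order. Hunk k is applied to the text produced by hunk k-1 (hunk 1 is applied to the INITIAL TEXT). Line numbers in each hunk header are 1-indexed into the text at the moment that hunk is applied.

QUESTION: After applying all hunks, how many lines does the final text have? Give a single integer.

Hunk 1: at line 3 remove [kbeo,gvi] add [axvbt] -> 10 lines: pzfmc lmmvs zmdf kzx axvbt ufer mwv frm zqitx rkf
Hunk 2: at line 2 remove [zmdf] add [ulw,ugsbb,rennp] -> 12 lines: pzfmc lmmvs ulw ugsbb rennp kzx axvbt ufer mwv frm zqitx rkf
Hunk 3: at line 8 remove [mwv,frm,zqitx] add [qmkc,sus,ofayq] -> 12 lines: pzfmc lmmvs ulw ugsbb rennp kzx axvbt ufer qmkc sus ofayq rkf
Hunk 4: at line 8 remove [qmkc,sus,ofayq] add [gtz,ahcs] -> 11 lines: pzfmc lmmvs ulw ugsbb rennp kzx axvbt ufer gtz ahcs rkf
Final line count: 11

Answer: 11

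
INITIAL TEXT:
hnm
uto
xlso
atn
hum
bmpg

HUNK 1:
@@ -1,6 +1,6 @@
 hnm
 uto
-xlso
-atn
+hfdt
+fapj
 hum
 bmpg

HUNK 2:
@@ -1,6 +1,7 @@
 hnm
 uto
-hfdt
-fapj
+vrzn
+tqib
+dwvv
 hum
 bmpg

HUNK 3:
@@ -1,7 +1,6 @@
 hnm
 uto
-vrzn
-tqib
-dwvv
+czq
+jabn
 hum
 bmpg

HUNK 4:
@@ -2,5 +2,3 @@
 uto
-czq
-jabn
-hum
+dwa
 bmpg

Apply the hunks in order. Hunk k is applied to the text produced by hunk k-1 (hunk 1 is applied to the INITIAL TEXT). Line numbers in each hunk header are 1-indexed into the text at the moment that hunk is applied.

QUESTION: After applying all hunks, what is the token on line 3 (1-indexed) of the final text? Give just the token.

Hunk 1: at line 1 remove [xlso,atn] add [hfdt,fapj] -> 6 lines: hnm uto hfdt fapj hum bmpg
Hunk 2: at line 1 remove [hfdt,fapj] add [vrzn,tqib,dwvv] -> 7 lines: hnm uto vrzn tqib dwvv hum bmpg
Hunk 3: at line 1 remove [vrzn,tqib,dwvv] add [czq,jabn] -> 6 lines: hnm uto czq jabn hum bmpg
Hunk 4: at line 2 remove [czq,jabn,hum] add [dwa] -> 4 lines: hnm uto dwa bmpg
Final line 3: dwa

Answer: dwa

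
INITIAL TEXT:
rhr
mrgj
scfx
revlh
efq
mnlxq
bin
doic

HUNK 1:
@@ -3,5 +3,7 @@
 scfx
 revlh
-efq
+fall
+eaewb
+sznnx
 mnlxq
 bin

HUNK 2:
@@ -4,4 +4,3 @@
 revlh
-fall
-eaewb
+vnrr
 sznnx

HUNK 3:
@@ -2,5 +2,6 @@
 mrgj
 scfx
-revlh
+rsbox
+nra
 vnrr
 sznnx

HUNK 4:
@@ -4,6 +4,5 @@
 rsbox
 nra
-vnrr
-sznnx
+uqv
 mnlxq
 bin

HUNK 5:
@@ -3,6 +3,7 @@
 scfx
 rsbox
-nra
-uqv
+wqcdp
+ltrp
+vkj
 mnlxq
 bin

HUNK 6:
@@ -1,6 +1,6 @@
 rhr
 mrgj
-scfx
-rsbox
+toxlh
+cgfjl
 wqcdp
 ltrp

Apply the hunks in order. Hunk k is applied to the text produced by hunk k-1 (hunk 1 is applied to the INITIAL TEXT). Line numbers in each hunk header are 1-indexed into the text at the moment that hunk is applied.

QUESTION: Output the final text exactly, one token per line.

Answer: rhr
mrgj
toxlh
cgfjl
wqcdp
ltrp
vkj
mnlxq
bin
doic

Derivation:
Hunk 1: at line 3 remove [efq] add [fall,eaewb,sznnx] -> 10 lines: rhr mrgj scfx revlh fall eaewb sznnx mnlxq bin doic
Hunk 2: at line 4 remove [fall,eaewb] add [vnrr] -> 9 lines: rhr mrgj scfx revlh vnrr sznnx mnlxq bin doic
Hunk 3: at line 2 remove [revlh] add [rsbox,nra] -> 10 lines: rhr mrgj scfx rsbox nra vnrr sznnx mnlxq bin doic
Hunk 4: at line 4 remove [vnrr,sznnx] add [uqv] -> 9 lines: rhr mrgj scfx rsbox nra uqv mnlxq bin doic
Hunk 5: at line 3 remove [nra,uqv] add [wqcdp,ltrp,vkj] -> 10 lines: rhr mrgj scfx rsbox wqcdp ltrp vkj mnlxq bin doic
Hunk 6: at line 1 remove [scfx,rsbox] add [toxlh,cgfjl] -> 10 lines: rhr mrgj toxlh cgfjl wqcdp ltrp vkj mnlxq bin doic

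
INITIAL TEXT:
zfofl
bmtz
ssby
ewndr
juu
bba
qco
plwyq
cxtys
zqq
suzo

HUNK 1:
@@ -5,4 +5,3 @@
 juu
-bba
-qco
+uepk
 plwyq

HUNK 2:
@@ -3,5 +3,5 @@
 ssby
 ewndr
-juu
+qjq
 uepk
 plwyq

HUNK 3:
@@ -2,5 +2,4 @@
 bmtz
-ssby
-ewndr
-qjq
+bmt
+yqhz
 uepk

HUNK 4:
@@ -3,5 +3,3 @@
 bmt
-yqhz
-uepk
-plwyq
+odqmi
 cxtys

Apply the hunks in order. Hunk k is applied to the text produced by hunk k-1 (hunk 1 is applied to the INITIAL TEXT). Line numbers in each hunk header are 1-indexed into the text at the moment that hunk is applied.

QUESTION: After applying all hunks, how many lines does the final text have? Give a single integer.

Hunk 1: at line 5 remove [bba,qco] add [uepk] -> 10 lines: zfofl bmtz ssby ewndr juu uepk plwyq cxtys zqq suzo
Hunk 2: at line 3 remove [juu] add [qjq] -> 10 lines: zfofl bmtz ssby ewndr qjq uepk plwyq cxtys zqq suzo
Hunk 3: at line 2 remove [ssby,ewndr,qjq] add [bmt,yqhz] -> 9 lines: zfofl bmtz bmt yqhz uepk plwyq cxtys zqq suzo
Hunk 4: at line 3 remove [yqhz,uepk,plwyq] add [odqmi] -> 7 lines: zfofl bmtz bmt odqmi cxtys zqq suzo
Final line count: 7

Answer: 7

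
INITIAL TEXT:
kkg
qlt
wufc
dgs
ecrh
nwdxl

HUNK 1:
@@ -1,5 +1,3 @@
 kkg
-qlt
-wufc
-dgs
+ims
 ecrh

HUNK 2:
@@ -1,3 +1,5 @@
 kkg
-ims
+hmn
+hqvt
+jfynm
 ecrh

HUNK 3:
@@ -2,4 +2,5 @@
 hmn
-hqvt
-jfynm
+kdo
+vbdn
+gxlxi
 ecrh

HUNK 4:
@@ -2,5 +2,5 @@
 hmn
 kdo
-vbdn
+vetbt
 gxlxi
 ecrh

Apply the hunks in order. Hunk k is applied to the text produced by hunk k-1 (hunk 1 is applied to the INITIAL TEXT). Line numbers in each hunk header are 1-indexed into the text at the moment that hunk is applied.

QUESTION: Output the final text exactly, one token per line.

Answer: kkg
hmn
kdo
vetbt
gxlxi
ecrh
nwdxl

Derivation:
Hunk 1: at line 1 remove [qlt,wufc,dgs] add [ims] -> 4 lines: kkg ims ecrh nwdxl
Hunk 2: at line 1 remove [ims] add [hmn,hqvt,jfynm] -> 6 lines: kkg hmn hqvt jfynm ecrh nwdxl
Hunk 3: at line 2 remove [hqvt,jfynm] add [kdo,vbdn,gxlxi] -> 7 lines: kkg hmn kdo vbdn gxlxi ecrh nwdxl
Hunk 4: at line 2 remove [vbdn] add [vetbt] -> 7 lines: kkg hmn kdo vetbt gxlxi ecrh nwdxl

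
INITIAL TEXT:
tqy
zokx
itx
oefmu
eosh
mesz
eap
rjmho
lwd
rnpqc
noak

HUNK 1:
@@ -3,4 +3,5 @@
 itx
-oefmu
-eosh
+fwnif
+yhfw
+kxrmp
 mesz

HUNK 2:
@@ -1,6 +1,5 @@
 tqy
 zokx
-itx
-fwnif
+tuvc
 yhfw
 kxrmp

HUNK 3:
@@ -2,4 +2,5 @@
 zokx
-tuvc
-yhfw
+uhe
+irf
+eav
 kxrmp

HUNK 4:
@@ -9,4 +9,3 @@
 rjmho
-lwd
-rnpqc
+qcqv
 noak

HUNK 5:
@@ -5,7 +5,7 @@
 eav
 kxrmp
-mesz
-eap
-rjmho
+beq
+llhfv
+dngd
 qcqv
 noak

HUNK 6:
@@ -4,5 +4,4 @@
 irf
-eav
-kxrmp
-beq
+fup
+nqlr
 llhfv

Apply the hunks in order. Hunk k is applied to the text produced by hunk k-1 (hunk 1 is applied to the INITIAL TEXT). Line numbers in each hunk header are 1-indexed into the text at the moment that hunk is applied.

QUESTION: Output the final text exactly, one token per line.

Answer: tqy
zokx
uhe
irf
fup
nqlr
llhfv
dngd
qcqv
noak

Derivation:
Hunk 1: at line 3 remove [oefmu,eosh] add [fwnif,yhfw,kxrmp] -> 12 lines: tqy zokx itx fwnif yhfw kxrmp mesz eap rjmho lwd rnpqc noak
Hunk 2: at line 1 remove [itx,fwnif] add [tuvc] -> 11 lines: tqy zokx tuvc yhfw kxrmp mesz eap rjmho lwd rnpqc noak
Hunk 3: at line 2 remove [tuvc,yhfw] add [uhe,irf,eav] -> 12 lines: tqy zokx uhe irf eav kxrmp mesz eap rjmho lwd rnpqc noak
Hunk 4: at line 9 remove [lwd,rnpqc] add [qcqv] -> 11 lines: tqy zokx uhe irf eav kxrmp mesz eap rjmho qcqv noak
Hunk 5: at line 5 remove [mesz,eap,rjmho] add [beq,llhfv,dngd] -> 11 lines: tqy zokx uhe irf eav kxrmp beq llhfv dngd qcqv noak
Hunk 6: at line 4 remove [eav,kxrmp,beq] add [fup,nqlr] -> 10 lines: tqy zokx uhe irf fup nqlr llhfv dngd qcqv noak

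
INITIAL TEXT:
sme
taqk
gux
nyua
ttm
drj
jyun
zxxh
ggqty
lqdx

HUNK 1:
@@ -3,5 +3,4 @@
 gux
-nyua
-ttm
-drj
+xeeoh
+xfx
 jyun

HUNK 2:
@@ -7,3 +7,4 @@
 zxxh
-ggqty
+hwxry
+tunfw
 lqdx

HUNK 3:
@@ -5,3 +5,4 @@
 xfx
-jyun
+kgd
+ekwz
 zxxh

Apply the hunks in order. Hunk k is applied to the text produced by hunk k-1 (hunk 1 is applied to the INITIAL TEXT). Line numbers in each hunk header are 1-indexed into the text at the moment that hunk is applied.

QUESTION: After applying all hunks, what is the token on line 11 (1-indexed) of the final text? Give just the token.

Hunk 1: at line 3 remove [nyua,ttm,drj] add [xeeoh,xfx] -> 9 lines: sme taqk gux xeeoh xfx jyun zxxh ggqty lqdx
Hunk 2: at line 7 remove [ggqty] add [hwxry,tunfw] -> 10 lines: sme taqk gux xeeoh xfx jyun zxxh hwxry tunfw lqdx
Hunk 3: at line 5 remove [jyun] add [kgd,ekwz] -> 11 lines: sme taqk gux xeeoh xfx kgd ekwz zxxh hwxry tunfw lqdx
Final line 11: lqdx

Answer: lqdx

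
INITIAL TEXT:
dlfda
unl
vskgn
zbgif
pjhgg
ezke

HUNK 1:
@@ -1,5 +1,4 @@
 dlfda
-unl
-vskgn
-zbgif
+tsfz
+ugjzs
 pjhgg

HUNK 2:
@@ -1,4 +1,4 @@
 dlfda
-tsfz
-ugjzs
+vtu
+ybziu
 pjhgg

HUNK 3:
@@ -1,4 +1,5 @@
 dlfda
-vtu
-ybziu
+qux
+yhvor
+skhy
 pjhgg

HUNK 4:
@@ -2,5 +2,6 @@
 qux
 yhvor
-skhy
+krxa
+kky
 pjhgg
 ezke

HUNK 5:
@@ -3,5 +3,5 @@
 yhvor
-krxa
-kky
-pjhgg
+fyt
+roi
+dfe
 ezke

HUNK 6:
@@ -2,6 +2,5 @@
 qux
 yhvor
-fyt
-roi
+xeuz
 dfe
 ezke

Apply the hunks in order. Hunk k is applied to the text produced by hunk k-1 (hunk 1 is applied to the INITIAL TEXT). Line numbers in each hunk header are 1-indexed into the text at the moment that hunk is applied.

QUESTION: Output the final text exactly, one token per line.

Hunk 1: at line 1 remove [unl,vskgn,zbgif] add [tsfz,ugjzs] -> 5 lines: dlfda tsfz ugjzs pjhgg ezke
Hunk 2: at line 1 remove [tsfz,ugjzs] add [vtu,ybziu] -> 5 lines: dlfda vtu ybziu pjhgg ezke
Hunk 3: at line 1 remove [vtu,ybziu] add [qux,yhvor,skhy] -> 6 lines: dlfda qux yhvor skhy pjhgg ezke
Hunk 4: at line 2 remove [skhy] add [krxa,kky] -> 7 lines: dlfda qux yhvor krxa kky pjhgg ezke
Hunk 5: at line 3 remove [krxa,kky,pjhgg] add [fyt,roi,dfe] -> 7 lines: dlfda qux yhvor fyt roi dfe ezke
Hunk 6: at line 2 remove [fyt,roi] add [xeuz] -> 6 lines: dlfda qux yhvor xeuz dfe ezke

Answer: dlfda
qux
yhvor
xeuz
dfe
ezke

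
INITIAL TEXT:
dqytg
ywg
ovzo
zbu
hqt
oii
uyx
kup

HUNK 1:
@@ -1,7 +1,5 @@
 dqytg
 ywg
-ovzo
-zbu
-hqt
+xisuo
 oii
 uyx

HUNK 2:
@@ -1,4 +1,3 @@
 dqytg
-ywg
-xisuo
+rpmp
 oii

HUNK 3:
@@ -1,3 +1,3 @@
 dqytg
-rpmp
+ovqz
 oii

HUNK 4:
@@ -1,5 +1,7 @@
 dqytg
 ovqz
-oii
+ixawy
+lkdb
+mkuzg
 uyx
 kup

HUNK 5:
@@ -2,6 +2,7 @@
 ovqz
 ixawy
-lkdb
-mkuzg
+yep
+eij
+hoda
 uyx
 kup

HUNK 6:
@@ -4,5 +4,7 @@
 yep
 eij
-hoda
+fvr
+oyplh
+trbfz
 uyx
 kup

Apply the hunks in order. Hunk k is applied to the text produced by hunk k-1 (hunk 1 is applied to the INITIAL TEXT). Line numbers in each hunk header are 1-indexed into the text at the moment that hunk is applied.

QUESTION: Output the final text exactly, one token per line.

Hunk 1: at line 1 remove [ovzo,zbu,hqt] add [xisuo] -> 6 lines: dqytg ywg xisuo oii uyx kup
Hunk 2: at line 1 remove [ywg,xisuo] add [rpmp] -> 5 lines: dqytg rpmp oii uyx kup
Hunk 3: at line 1 remove [rpmp] add [ovqz] -> 5 lines: dqytg ovqz oii uyx kup
Hunk 4: at line 1 remove [oii] add [ixawy,lkdb,mkuzg] -> 7 lines: dqytg ovqz ixawy lkdb mkuzg uyx kup
Hunk 5: at line 2 remove [lkdb,mkuzg] add [yep,eij,hoda] -> 8 lines: dqytg ovqz ixawy yep eij hoda uyx kup
Hunk 6: at line 4 remove [hoda] add [fvr,oyplh,trbfz] -> 10 lines: dqytg ovqz ixawy yep eij fvr oyplh trbfz uyx kup

Answer: dqytg
ovqz
ixawy
yep
eij
fvr
oyplh
trbfz
uyx
kup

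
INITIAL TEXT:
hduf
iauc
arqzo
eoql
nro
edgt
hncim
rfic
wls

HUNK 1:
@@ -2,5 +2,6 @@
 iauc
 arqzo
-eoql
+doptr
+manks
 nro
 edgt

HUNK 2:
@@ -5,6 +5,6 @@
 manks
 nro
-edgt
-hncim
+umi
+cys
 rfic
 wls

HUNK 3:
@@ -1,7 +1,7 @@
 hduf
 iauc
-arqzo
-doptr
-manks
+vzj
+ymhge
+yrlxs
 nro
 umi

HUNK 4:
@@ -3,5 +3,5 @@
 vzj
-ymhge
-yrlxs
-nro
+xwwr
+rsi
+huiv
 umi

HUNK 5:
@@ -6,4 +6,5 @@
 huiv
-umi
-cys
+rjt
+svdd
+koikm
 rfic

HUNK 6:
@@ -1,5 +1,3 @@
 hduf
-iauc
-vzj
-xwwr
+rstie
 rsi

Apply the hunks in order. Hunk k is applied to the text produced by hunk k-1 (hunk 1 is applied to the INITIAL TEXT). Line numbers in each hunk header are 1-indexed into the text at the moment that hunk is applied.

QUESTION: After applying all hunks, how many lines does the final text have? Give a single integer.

Answer: 9

Derivation:
Hunk 1: at line 2 remove [eoql] add [doptr,manks] -> 10 lines: hduf iauc arqzo doptr manks nro edgt hncim rfic wls
Hunk 2: at line 5 remove [edgt,hncim] add [umi,cys] -> 10 lines: hduf iauc arqzo doptr manks nro umi cys rfic wls
Hunk 3: at line 1 remove [arqzo,doptr,manks] add [vzj,ymhge,yrlxs] -> 10 lines: hduf iauc vzj ymhge yrlxs nro umi cys rfic wls
Hunk 4: at line 3 remove [ymhge,yrlxs,nro] add [xwwr,rsi,huiv] -> 10 lines: hduf iauc vzj xwwr rsi huiv umi cys rfic wls
Hunk 5: at line 6 remove [umi,cys] add [rjt,svdd,koikm] -> 11 lines: hduf iauc vzj xwwr rsi huiv rjt svdd koikm rfic wls
Hunk 6: at line 1 remove [iauc,vzj,xwwr] add [rstie] -> 9 lines: hduf rstie rsi huiv rjt svdd koikm rfic wls
Final line count: 9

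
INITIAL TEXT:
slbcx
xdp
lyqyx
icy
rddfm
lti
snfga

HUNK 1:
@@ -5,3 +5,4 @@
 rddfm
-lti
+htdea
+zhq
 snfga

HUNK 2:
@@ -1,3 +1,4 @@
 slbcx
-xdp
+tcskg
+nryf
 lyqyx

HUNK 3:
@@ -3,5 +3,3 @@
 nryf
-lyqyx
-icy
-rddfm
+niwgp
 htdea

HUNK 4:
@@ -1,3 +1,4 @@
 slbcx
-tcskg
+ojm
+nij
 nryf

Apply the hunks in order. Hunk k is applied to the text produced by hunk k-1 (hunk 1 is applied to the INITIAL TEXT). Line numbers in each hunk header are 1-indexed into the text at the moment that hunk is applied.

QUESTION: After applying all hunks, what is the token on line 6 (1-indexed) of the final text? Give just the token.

Hunk 1: at line 5 remove [lti] add [htdea,zhq] -> 8 lines: slbcx xdp lyqyx icy rddfm htdea zhq snfga
Hunk 2: at line 1 remove [xdp] add [tcskg,nryf] -> 9 lines: slbcx tcskg nryf lyqyx icy rddfm htdea zhq snfga
Hunk 3: at line 3 remove [lyqyx,icy,rddfm] add [niwgp] -> 7 lines: slbcx tcskg nryf niwgp htdea zhq snfga
Hunk 4: at line 1 remove [tcskg] add [ojm,nij] -> 8 lines: slbcx ojm nij nryf niwgp htdea zhq snfga
Final line 6: htdea

Answer: htdea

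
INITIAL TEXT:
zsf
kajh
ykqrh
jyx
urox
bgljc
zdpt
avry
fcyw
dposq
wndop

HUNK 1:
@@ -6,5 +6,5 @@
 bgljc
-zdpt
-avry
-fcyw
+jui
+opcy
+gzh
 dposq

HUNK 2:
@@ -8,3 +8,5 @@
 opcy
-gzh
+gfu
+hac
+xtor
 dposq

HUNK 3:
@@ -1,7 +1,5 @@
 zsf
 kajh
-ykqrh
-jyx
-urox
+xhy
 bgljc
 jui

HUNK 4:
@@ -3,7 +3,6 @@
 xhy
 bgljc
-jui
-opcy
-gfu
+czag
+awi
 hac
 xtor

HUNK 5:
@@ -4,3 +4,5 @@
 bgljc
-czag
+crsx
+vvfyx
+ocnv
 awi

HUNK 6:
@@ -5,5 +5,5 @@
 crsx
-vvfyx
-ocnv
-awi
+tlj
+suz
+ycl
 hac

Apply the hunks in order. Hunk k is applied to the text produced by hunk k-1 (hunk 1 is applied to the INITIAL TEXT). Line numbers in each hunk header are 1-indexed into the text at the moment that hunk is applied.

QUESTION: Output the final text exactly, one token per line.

Hunk 1: at line 6 remove [zdpt,avry,fcyw] add [jui,opcy,gzh] -> 11 lines: zsf kajh ykqrh jyx urox bgljc jui opcy gzh dposq wndop
Hunk 2: at line 8 remove [gzh] add [gfu,hac,xtor] -> 13 lines: zsf kajh ykqrh jyx urox bgljc jui opcy gfu hac xtor dposq wndop
Hunk 3: at line 1 remove [ykqrh,jyx,urox] add [xhy] -> 11 lines: zsf kajh xhy bgljc jui opcy gfu hac xtor dposq wndop
Hunk 4: at line 3 remove [jui,opcy,gfu] add [czag,awi] -> 10 lines: zsf kajh xhy bgljc czag awi hac xtor dposq wndop
Hunk 5: at line 4 remove [czag] add [crsx,vvfyx,ocnv] -> 12 lines: zsf kajh xhy bgljc crsx vvfyx ocnv awi hac xtor dposq wndop
Hunk 6: at line 5 remove [vvfyx,ocnv,awi] add [tlj,suz,ycl] -> 12 lines: zsf kajh xhy bgljc crsx tlj suz ycl hac xtor dposq wndop

Answer: zsf
kajh
xhy
bgljc
crsx
tlj
suz
ycl
hac
xtor
dposq
wndop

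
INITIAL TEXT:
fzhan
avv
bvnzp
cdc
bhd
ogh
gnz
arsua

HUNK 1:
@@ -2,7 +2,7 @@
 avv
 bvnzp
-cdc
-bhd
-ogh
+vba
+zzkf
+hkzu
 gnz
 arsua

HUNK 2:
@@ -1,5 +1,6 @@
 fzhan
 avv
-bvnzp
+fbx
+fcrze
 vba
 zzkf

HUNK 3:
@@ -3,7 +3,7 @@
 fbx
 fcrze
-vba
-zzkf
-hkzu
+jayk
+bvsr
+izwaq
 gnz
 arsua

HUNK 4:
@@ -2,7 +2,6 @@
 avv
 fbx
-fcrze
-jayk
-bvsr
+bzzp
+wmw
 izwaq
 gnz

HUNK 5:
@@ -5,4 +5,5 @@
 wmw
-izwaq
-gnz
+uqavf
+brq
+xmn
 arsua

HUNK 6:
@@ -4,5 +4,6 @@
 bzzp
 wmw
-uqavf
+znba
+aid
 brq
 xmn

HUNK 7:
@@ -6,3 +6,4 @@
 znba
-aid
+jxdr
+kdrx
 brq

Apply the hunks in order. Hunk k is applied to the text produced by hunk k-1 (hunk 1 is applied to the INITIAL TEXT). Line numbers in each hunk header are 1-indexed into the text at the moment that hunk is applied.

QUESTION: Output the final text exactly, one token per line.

Answer: fzhan
avv
fbx
bzzp
wmw
znba
jxdr
kdrx
brq
xmn
arsua

Derivation:
Hunk 1: at line 2 remove [cdc,bhd,ogh] add [vba,zzkf,hkzu] -> 8 lines: fzhan avv bvnzp vba zzkf hkzu gnz arsua
Hunk 2: at line 1 remove [bvnzp] add [fbx,fcrze] -> 9 lines: fzhan avv fbx fcrze vba zzkf hkzu gnz arsua
Hunk 3: at line 3 remove [vba,zzkf,hkzu] add [jayk,bvsr,izwaq] -> 9 lines: fzhan avv fbx fcrze jayk bvsr izwaq gnz arsua
Hunk 4: at line 2 remove [fcrze,jayk,bvsr] add [bzzp,wmw] -> 8 lines: fzhan avv fbx bzzp wmw izwaq gnz arsua
Hunk 5: at line 5 remove [izwaq,gnz] add [uqavf,brq,xmn] -> 9 lines: fzhan avv fbx bzzp wmw uqavf brq xmn arsua
Hunk 6: at line 4 remove [uqavf] add [znba,aid] -> 10 lines: fzhan avv fbx bzzp wmw znba aid brq xmn arsua
Hunk 7: at line 6 remove [aid] add [jxdr,kdrx] -> 11 lines: fzhan avv fbx bzzp wmw znba jxdr kdrx brq xmn arsua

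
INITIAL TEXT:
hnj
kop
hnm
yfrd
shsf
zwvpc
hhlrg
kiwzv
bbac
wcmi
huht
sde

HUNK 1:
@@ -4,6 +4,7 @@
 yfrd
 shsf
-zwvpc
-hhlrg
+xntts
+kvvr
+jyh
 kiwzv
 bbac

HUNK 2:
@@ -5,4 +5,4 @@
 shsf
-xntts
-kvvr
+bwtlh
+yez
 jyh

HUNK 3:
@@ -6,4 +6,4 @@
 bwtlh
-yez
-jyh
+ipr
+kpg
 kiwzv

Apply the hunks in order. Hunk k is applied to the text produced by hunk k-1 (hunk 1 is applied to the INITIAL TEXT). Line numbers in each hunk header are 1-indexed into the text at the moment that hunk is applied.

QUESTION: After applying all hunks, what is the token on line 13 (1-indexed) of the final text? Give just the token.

Hunk 1: at line 4 remove [zwvpc,hhlrg] add [xntts,kvvr,jyh] -> 13 lines: hnj kop hnm yfrd shsf xntts kvvr jyh kiwzv bbac wcmi huht sde
Hunk 2: at line 5 remove [xntts,kvvr] add [bwtlh,yez] -> 13 lines: hnj kop hnm yfrd shsf bwtlh yez jyh kiwzv bbac wcmi huht sde
Hunk 3: at line 6 remove [yez,jyh] add [ipr,kpg] -> 13 lines: hnj kop hnm yfrd shsf bwtlh ipr kpg kiwzv bbac wcmi huht sde
Final line 13: sde

Answer: sde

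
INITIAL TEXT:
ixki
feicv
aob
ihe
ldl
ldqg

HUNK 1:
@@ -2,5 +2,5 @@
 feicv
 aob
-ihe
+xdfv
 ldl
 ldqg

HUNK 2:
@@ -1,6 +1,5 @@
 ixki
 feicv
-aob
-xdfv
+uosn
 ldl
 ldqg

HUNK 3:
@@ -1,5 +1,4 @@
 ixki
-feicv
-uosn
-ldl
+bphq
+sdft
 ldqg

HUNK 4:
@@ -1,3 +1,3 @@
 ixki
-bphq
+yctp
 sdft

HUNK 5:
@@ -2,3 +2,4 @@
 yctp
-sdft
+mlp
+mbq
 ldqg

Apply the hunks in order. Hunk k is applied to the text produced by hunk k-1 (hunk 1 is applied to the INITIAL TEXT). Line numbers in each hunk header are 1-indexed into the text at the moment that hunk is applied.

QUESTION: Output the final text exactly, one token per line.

Answer: ixki
yctp
mlp
mbq
ldqg

Derivation:
Hunk 1: at line 2 remove [ihe] add [xdfv] -> 6 lines: ixki feicv aob xdfv ldl ldqg
Hunk 2: at line 1 remove [aob,xdfv] add [uosn] -> 5 lines: ixki feicv uosn ldl ldqg
Hunk 3: at line 1 remove [feicv,uosn,ldl] add [bphq,sdft] -> 4 lines: ixki bphq sdft ldqg
Hunk 4: at line 1 remove [bphq] add [yctp] -> 4 lines: ixki yctp sdft ldqg
Hunk 5: at line 2 remove [sdft] add [mlp,mbq] -> 5 lines: ixki yctp mlp mbq ldqg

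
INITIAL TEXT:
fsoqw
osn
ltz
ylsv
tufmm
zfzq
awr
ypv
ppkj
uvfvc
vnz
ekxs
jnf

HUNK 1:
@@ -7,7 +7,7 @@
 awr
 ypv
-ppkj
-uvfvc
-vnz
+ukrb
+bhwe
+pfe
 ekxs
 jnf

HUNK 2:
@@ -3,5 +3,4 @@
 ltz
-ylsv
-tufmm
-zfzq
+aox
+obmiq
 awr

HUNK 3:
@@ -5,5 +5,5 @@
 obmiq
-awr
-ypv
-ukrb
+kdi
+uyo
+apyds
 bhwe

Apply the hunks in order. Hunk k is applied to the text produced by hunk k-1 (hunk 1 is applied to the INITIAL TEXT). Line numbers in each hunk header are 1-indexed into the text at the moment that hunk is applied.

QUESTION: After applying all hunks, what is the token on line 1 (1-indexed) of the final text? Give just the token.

Answer: fsoqw

Derivation:
Hunk 1: at line 7 remove [ppkj,uvfvc,vnz] add [ukrb,bhwe,pfe] -> 13 lines: fsoqw osn ltz ylsv tufmm zfzq awr ypv ukrb bhwe pfe ekxs jnf
Hunk 2: at line 3 remove [ylsv,tufmm,zfzq] add [aox,obmiq] -> 12 lines: fsoqw osn ltz aox obmiq awr ypv ukrb bhwe pfe ekxs jnf
Hunk 3: at line 5 remove [awr,ypv,ukrb] add [kdi,uyo,apyds] -> 12 lines: fsoqw osn ltz aox obmiq kdi uyo apyds bhwe pfe ekxs jnf
Final line 1: fsoqw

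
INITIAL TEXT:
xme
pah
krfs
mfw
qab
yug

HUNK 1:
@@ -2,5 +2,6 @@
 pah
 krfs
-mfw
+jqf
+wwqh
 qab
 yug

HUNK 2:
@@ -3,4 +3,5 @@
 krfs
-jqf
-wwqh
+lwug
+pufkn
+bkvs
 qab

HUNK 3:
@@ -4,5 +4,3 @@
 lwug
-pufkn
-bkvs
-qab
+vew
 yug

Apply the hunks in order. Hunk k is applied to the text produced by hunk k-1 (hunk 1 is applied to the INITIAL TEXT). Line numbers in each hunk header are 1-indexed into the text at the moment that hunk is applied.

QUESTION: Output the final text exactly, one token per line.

Answer: xme
pah
krfs
lwug
vew
yug

Derivation:
Hunk 1: at line 2 remove [mfw] add [jqf,wwqh] -> 7 lines: xme pah krfs jqf wwqh qab yug
Hunk 2: at line 3 remove [jqf,wwqh] add [lwug,pufkn,bkvs] -> 8 lines: xme pah krfs lwug pufkn bkvs qab yug
Hunk 3: at line 4 remove [pufkn,bkvs,qab] add [vew] -> 6 lines: xme pah krfs lwug vew yug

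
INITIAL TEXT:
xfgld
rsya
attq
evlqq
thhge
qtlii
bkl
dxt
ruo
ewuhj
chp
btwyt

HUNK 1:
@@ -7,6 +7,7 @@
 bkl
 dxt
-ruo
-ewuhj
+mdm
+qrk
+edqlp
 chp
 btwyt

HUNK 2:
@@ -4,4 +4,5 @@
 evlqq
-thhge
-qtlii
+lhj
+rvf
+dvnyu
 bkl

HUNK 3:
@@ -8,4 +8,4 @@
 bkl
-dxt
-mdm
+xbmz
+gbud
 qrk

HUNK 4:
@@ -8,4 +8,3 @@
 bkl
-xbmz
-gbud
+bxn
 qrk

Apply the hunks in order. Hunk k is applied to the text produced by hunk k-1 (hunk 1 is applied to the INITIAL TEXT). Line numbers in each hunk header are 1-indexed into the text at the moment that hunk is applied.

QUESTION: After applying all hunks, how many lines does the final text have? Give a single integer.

Hunk 1: at line 7 remove [ruo,ewuhj] add [mdm,qrk,edqlp] -> 13 lines: xfgld rsya attq evlqq thhge qtlii bkl dxt mdm qrk edqlp chp btwyt
Hunk 2: at line 4 remove [thhge,qtlii] add [lhj,rvf,dvnyu] -> 14 lines: xfgld rsya attq evlqq lhj rvf dvnyu bkl dxt mdm qrk edqlp chp btwyt
Hunk 3: at line 8 remove [dxt,mdm] add [xbmz,gbud] -> 14 lines: xfgld rsya attq evlqq lhj rvf dvnyu bkl xbmz gbud qrk edqlp chp btwyt
Hunk 4: at line 8 remove [xbmz,gbud] add [bxn] -> 13 lines: xfgld rsya attq evlqq lhj rvf dvnyu bkl bxn qrk edqlp chp btwyt
Final line count: 13

Answer: 13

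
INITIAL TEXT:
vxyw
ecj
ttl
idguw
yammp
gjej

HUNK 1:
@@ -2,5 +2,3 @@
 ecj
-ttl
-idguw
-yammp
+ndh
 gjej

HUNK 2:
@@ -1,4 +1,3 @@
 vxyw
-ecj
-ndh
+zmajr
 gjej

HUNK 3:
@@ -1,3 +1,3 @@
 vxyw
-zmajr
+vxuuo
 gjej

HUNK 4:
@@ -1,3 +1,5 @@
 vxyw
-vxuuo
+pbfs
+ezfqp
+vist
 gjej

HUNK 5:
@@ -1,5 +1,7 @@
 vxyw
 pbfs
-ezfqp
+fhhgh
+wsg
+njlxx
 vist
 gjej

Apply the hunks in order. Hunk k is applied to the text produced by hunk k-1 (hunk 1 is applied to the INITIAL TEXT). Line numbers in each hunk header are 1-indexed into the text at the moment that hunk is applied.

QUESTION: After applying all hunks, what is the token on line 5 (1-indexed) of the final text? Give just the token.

Answer: njlxx

Derivation:
Hunk 1: at line 2 remove [ttl,idguw,yammp] add [ndh] -> 4 lines: vxyw ecj ndh gjej
Hunk 2: at line 1 remove [ecj,ndh] add [zmajr] -> 3 lines: vxyw zmajr gjej
Hunk 3: at line 1 remove [zmajr] add [vxuuo] -> 3 lines: vxyw vxuuo gjej
Hunk 4: at line 1 remove [vxuuo] add [pbfs,ezfqp,vist] -> 5 lines: vxyw pbfs ezfqp vist gjej
Hunk 5: at line 1 remove [ezfqp] add [fhhgh,wsg,njlxx] -> 7 lines: vxyw pbfs fhhgh wsg njlxx vist gjej
Final line 5: njlxx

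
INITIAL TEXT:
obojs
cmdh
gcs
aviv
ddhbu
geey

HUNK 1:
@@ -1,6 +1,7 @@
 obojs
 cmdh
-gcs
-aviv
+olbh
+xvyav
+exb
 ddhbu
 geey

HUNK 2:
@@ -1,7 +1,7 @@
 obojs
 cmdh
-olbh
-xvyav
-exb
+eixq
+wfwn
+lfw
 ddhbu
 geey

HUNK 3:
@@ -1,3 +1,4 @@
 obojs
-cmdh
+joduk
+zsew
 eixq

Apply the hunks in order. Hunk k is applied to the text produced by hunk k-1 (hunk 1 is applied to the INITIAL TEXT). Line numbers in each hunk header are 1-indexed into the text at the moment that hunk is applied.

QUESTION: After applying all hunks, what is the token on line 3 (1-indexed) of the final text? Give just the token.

Answer: zsew

Derivation:
Hunk 1: at line 1 remove [gcs,aviv] add [olbh,xvyav,exb] -> 7 lines: obojs cmdh olbh xvyav exb ddhbu geey
Hunk 2: at line 1 remove [olbh,xvyav,exb] add [eixq,wfwn,lfw] -> 7 lines: obojs cmdh eixq wfwn lfw ddhbu geey
Hunk 3: at line 1 remove [cmdh] add [joduk,zsew] -> 8 lines: obojs joduk zsew eixq wfwn lfw ddhbu geey
Final line 3: zsew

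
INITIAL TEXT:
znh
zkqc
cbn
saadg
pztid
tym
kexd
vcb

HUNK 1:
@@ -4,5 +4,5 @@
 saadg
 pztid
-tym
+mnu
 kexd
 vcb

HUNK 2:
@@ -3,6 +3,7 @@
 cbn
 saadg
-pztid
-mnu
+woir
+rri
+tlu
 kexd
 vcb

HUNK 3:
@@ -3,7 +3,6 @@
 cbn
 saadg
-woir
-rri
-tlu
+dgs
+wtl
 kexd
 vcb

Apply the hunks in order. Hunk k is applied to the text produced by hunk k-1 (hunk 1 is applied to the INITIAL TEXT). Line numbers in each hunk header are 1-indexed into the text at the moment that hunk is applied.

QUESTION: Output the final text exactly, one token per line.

Hunk 1: at line 4 remove [tym] add [mnu] -> 8 lines: znh zkqc cbn saadg pztid mnu kexd vcb
Hunk 2: at line 3 remove [pztid,mnu] add [woir,rri,tlu] -> 9 lines: znh zkqc cbn saadg woir rri tlu kexd vcb
Hunk 3: at line 3 remove [woir,rri,tlu] add [dgs,wtl] -> 8 lines: znh zkqc cbn saadg dgs wtl kexd vcb

Answer: znh
zkqc
cbn
saadg
dgs
wtl
kexd
vcb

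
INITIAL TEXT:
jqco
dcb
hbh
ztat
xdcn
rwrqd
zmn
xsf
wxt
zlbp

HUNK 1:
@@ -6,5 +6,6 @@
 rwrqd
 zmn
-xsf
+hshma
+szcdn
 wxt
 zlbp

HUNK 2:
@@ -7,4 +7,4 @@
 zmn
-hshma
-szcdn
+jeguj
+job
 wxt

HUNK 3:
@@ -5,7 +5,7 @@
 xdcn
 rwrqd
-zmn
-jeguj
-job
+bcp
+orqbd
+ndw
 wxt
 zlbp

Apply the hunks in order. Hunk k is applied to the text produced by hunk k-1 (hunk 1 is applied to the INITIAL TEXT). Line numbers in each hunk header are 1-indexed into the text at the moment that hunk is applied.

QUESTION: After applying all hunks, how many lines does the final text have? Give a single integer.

Answer: 11

Derivation:
Hunk 1: at line 6 remove [xsf] add [hshma,szcdn] -> 11 lines: jqco dcb hbh ztat xdcn rwrqd zmn hshma szcdn wxt zlbp
Hunk 2: at line 7 remove [hshma,szcdn] add [jeguj,job] -> 11 lines: jqco dcb hbh ztat xdcn rwrqd zmn jeguj job wxt zlbp
Hunk 3: at line 5 remove [zmn,jeguj,job] add [bcp,orqbd,ndw] -> 11 lines: jqco dcb hbh ztat xdcn rwrqd bcp orqbd ndw wxt zlbp
Final line count: 11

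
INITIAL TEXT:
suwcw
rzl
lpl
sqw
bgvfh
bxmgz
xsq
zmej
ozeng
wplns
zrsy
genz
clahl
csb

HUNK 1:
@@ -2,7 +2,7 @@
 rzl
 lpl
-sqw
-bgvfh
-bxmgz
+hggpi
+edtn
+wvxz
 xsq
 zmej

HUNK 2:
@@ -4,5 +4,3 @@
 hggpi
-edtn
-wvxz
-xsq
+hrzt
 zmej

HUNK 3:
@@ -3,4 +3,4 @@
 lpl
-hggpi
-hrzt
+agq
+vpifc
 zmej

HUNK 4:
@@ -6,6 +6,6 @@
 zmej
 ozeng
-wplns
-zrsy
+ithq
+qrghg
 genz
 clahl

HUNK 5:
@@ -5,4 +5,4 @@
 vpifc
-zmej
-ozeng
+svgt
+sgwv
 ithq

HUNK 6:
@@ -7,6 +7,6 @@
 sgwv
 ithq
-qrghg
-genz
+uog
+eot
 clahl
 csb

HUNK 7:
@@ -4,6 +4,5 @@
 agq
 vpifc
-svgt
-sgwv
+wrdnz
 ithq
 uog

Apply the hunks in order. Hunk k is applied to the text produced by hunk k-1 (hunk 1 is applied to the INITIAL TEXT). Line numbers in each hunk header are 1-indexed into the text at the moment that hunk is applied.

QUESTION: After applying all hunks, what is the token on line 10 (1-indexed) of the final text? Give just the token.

Hunk 1: at line 2 remove [sqw,bgvfh,bxmgz] add [hggpi,edtn,wvxz] -> 14 lines: suwcw rzl lpl hggpi edtn wvxz xsq zmej ozeng wplns zrsy genz clahl csb
Hunk 2: at line 4 remove [edtn,wvxz,xsq] add [hrzt] -> 12 lines: suwcw rzl lpl hggpi hrzt zmej ozeng wplns zrsy genz clahl csb
Hunk 3: at line 3 remove [hggpi,hrzt] add [agq,vpifc] -> 12 lines: suwcw rzl lpl agq vpifc zmej ozeng wplns zrsy genz clahl csb
Hunk 4: at line 6 remove [wplns,zrsy] add [ithq,qrghg] -> 12 lines: suwcw rzl lpl agq vpifc zmej ozeng ithq qrghg genz clahl csb
Hunk 5: at line 5 remove [zmej,ozeng] add [svgt,sgwv] -> 12 lines: suwcw rzl lpl agq vpifc svgt sgwv ithq qrghg genz clahl csb
Hunk 6: at line 7 remove [qrghg,genz] add [uog,eot] -> 12 lines: suwcw rzl lpl agq vpifc svgt sgwv ithq uog eot clahl csb
Hunk 7: at line 4 remove [svgt,sgwv] add [wrdnz] -> 11 lines: suwcw rzl lpl agq vpifc wrdnz ithq uog eot clahl csb
Final line 10: clahl

Answer: clahl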